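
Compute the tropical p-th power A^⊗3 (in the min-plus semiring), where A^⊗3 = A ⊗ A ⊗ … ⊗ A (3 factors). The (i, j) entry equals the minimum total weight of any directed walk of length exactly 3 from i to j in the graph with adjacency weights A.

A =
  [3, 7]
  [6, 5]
A^⊗3 =
  [9, 13]
  [12, 15]

Each entry (A^⊗3)_ij equals the minimum over all length-3 walks i = v_0 → v_1 → … → v_3 = j of Σ_t A[v_t][v_{t+1}]. For example, for (i, j) = (0, 1) we minimise over 4 possible intermediate vertex sequences; the minimum is 13, attained along the walk 0 → 0 → 0 → 1.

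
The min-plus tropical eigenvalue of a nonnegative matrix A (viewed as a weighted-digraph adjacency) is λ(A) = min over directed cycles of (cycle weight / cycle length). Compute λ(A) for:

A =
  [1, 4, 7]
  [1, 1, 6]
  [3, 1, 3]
λ(A) = 1

Enumerate directed cycles and compute their means (weight / length). Sample:
  cycle 0 → 0: weight = 1, length = 1, mean = 1/1 ≈ 1.000
  cycle 1 → 1: weight = 1, length = 1, mean = 1/1 ≈ 1.000
  cycle 2 → 2: weight = 3, length = 1, mean = 3/1 ≈ 3.000
  cycle 0 → 1 → 0: weight = 5, length = 2, mean = 5/2 ≈ 2.500
  cycle 0 → 2 → 0: weight = 10, length = 2, mean = 10/2 ≈ 5.000
  cycle 1 → 0 → 1: weight = 5, length = 2, mean = 5/2 ≈ 2.500
Minimum mean = 1.000, attained e.g. along the cycle 0 → 0 with weight 1 and length 1. So λ(A) = 1/1 = 1.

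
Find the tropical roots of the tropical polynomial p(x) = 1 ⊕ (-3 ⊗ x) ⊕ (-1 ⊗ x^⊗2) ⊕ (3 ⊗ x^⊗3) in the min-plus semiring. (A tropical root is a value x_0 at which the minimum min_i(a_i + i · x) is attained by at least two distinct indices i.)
Roots: {-4, -2, 4}

Each tropical root is a break point of the lower envelope of the lines y = a_i + i · x (there are 4 lines, with slopes 0, 1, ..., 3). Only the lines that attain the minimum somewhere contribute to roots; other lines are dominated. Here the surviving (envelope) indices are i = 3, i = 2, i = 1, i = 0.
Intersections between consecutive envelope lines give the roots: for adjacent envelope indices i < j the intersection is x = (a_i − a_j) / (j − i). Reading off the sorted break points: {-4, -2, 4}.
Verification: at each break x_0, at least two indices attain the minimum of min_i(a_i + i · x_0).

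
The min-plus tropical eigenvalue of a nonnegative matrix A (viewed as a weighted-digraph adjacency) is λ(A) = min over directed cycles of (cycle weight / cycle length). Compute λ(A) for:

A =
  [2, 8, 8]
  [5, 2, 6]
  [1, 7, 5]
λ(A) = 2

Enumerate directed cycles and compute their means (weight / length). Sample:
  cycle 0 → 0: weight = 2, length = 1, mean = 2/1 ≈ 2.000
  cycle 1 → 1: weight = 2, length = 1, mean = 2/1 ≈ 2.000
  cycle 2 → 2: weight = 5, length = 1, mean = 5/1 ≈ 5.000
  cycle 0 → 1 → 0: weight = 13, length = 2, mean = 13/2 ≈ 6.500
  cycle 0 → 2 → 0: weight = 9, length = 2, mean = 9/2 ≈ 4.500
  cycle 1 → 0 → 1: weight = 13, length = 2, mean = 13/2 ≈ 6.500
Minimum mean = 2.000, attained e.g. along the cycle 0 → 0 with weight 2 and length 1. So λ(A) = 2/1 = 2.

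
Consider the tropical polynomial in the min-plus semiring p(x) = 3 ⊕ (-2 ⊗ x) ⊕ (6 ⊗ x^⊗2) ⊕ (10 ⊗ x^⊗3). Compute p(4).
p(4) = 2

A tropical monomial a ⊗ x^⊗i evaluates to a + i · x. Evaluating each term at x = 4:
  Term 0 contributes 3 + 0 · 4 = 3
  Term 1 contributes -2 + 1 · 4 = 2
  Term 2 contributes 6 + 2 · 4 = 14
  Term 3 contributes 10 + 3 · 4 = 22
p(4) = ⊕ of these = min[3, 2, 14, 22] = 2.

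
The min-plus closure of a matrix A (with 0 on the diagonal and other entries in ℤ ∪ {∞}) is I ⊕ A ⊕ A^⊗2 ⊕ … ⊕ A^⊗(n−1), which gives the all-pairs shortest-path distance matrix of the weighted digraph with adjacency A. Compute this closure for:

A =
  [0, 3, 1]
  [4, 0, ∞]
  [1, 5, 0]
Closure =
  [0, 3, 1]
  [4, 0, 5]
  [1, 4, 0]

This is the Floyd-Warshall all-pairs shortest-path computation. For each intermediate vertex k = 0, 1, …, 2, update dist[i][j] ← min(dist[i][j], dist[i][k] + dist[k][j]). The final matrix gives, for each (i, j), the minimum total weight of any directed path from i to j (possibly empty when i = j).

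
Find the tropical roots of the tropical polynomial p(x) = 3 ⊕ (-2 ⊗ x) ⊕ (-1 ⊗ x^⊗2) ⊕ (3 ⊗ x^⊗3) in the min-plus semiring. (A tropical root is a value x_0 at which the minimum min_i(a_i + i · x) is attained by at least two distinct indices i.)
Roots: {-4, -1, 5}

Each tropical root is a break point of the lower envelope of the lines y = a_i + i · x (there are 4 lines, with slopes 0, 1, ..., 3). Only the lines that attain the minimum somewhere contribute to roots; other lines are dominated. Here the surviving (envelope) indices are i = 3, i = 2, i = 1, i = 0.
Intersections between consecutive envelope lines give the roots: for adjacent envelope indices i < j the intersection is x = (a_i − a_j) / (j − i). Reading off the sorted break points: {-4, -1, 5}.
Verification: at each break x_0, at least two indices attain the minimum of min_i(a_i + i · x_0).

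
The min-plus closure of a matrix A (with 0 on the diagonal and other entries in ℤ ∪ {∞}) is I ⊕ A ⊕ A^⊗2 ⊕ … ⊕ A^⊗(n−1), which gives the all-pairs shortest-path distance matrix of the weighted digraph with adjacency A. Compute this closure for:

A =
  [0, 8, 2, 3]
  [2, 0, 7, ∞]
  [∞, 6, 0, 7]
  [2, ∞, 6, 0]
Closure =
  [0, 8, 2, 3]
  [2, 0, 4, 5]
  [8, 6, 0, 7]
  [2, 10, 4, 0]

This is the Floyd-Warshall all-pairs shortest-path computation. For each intermediate vertex k = 0, 1, …, 3, update dist[i][j] ← min(dist[i][j], dist[i][k] + dist[k][j]). The final matrix gives, for each (i, j), the minimum total weight of any directed path from i to j (possibly empty when i = j).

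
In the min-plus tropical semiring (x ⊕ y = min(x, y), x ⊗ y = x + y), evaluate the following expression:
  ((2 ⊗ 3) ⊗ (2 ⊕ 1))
((2 ⊗ 3) ⊗ (2 ⊕ 1)) = 6

Expand innermost to outermost. Recall ⊕ takes the minimum of its arguments and ⊗ takes their sum. Working out the expression ((2 ⊗ 3) ⊗ (2 ⊕ 1)) gives 6.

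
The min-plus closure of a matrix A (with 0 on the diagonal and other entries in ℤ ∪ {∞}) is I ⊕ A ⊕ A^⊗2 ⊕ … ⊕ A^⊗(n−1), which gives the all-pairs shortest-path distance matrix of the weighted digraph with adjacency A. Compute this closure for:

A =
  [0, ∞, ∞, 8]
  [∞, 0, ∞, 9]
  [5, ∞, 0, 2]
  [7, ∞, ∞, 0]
Closure =
  [0, ∞, ∞, 8]
  [16, 0, ∞, 9]
  [5, ∞, 0, 2]
  [7, ∞, ∞, 0]

This is the Floyd-Warshall all-pairs shortest-path computation. For each intermediate vertex k = 0, 1, …, 3, update dist[i][j] ← min(dist[i][j], dist[i][k] + dist[k][j]). The final matrix gives, for each (i, j), the minimum total weight of any directed path from i to j (possibly empty when i = j).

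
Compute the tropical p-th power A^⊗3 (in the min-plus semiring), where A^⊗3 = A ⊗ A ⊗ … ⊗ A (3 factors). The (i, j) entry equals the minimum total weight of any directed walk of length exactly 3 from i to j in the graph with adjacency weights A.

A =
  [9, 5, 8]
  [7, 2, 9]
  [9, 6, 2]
A^⊗3 =
  [14, 9, 12]
  [11, 6, 13]
  [13, 10, 6]

Each entry (A^⊗3)_ij equals the minimum over all length-3 walks i = v_0 → v_1 → … → v_3 = j of Σ_t A[v_t][v_{t+1}]. For example, for (i, j) = (0, 2) we minimise over 9 possible intermediate vertex sequences; the minimum is 12, attained along the walk 0 → 2 → 2 → 2.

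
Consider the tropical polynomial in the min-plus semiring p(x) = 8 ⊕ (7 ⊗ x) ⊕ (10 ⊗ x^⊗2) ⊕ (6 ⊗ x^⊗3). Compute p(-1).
p(-1) = 3

A tropical monomial a ⊗ x^⊗i evaluates to a + i · x. Evaluating each term at x = -1:
  Term 0 contributes 8 + 0 · -1 = 8
  Term 1 contributes 7 + 1 · -1 = 6
  Term 2 contributes 10 + 2 · -1 = 8
  Term 3 contributes 6 + 3 · -1 = 3
p(-1) = ⊕ of these = min[8, 6, 8, 3] = 3.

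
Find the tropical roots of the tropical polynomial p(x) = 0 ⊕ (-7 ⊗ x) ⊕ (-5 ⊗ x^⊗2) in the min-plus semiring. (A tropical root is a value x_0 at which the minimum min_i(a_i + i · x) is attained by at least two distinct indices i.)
Roots: {-2, 7}

Each tropical root is a break point of the lower envelope of the lines y = a_i + i · x (there are 3 lines, with slopes 0, 1, ..., 2). Only the lines that attain the minimum somewhere contribute to roots; other lines are dominated. Here the surviving (envelope) indices are i = 2, i = 1, i = 0.
Intersections between consecutive envelope lines give the roots: for adjacent envelope indices i < j the intersection is x = (a_i − a_j) / (j − i). Reading off the sorted break points: {-2, 7}.
Verification: at each break x_0, at least two indices attain the minimum of min_i(a_i + i · x_0).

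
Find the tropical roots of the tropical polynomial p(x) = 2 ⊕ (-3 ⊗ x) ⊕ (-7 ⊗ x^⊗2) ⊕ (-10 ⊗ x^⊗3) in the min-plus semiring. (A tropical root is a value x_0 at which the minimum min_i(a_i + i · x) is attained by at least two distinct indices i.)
Roots: {3, 4, 5}

Each tropical root is a break point of the lower envelope of the lines y = a_i + i · x (there are 4 lines, with slopes 0, 1, ..., 3). Only the lines that attain the minimum somewhere contribute to roots; other lines are dominated. Here the surviving (envelope) indices are i = 3, i = 2, i = 1, i = 0.
Intersections between consecutive envelope lines give the roots: for adjacent envelope indices i < j the intersection is x = (a_i − a_j) / (j − i). Reading off the sorted break points: {3, 4, 5}.
Verification: at each break x_0, at least two indices attain the minimum of min_i(a_i + i · x_0).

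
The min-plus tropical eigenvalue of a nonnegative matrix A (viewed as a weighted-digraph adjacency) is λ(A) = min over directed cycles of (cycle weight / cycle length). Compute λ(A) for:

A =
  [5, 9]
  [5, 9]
λ(A) = 5

Enumerate directed cycles and compute their means (weight / length). Sample:
  cycle 0 → 0: weight = 5, length = 1, mean = 5/1 ≈ 5.000
  cycle 1 → 1: weight = 9, length = 1, mean = 9/1 ≈ 9.000
  cycle 0 → 1 → 0: weight = 14, length = 2, mean = 14/2 ≈ 7.000
  cycle 1 → 0 → 1: weight = 14, length = 2, mean = 14/2 ≈ 7.000
Minimum mean = 5.000, attained e.g. along the cycle 0 → 0 with weight 5 and length 1. So λ(A) = 5/1 = 5.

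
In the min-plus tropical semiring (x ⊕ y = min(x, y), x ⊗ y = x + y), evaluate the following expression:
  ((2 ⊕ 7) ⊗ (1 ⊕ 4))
((2 ⊕ 7) ⊗ (1 ⊕ 4)) = 3

Expand innermost to outermost. Recall ⊕ takes the minimum of its arguments and ⊗ takes their sum. Working out the expression ((2 ⊕ 7) ⊗ (1 ⊕ 4)) gives 3.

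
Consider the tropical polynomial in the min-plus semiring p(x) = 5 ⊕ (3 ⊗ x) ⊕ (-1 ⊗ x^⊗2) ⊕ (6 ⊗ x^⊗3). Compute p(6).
p(6) = 5

A tropical monomial a ⊗ x^⊗i evaluates to a + i · x. Evaluating each term at x = 6:
  Term 0 contributes 5 + 0 · 6 = 5
  Term 1 contributes 3 + 1 · 6 = 9
  Term 2 contributes -1 + 2 · 6 = 11
  Term 3 contributes 6 + 3 · 6 = 24
p(6) = ⊕ of these = min[5, 9, 11, 24] = 5.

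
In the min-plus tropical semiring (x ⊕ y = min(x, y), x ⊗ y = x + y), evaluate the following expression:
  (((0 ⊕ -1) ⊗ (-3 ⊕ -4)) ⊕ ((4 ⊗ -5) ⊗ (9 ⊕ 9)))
(((0 ⊕ -1) ⊗ (-3 ⊕ -4)) ⊕ ((4 ⊗ -5) ⊗ (9 ⊕ 9))) = -5

Expand innermost to outermost. Recall ⊕ takes the minimum of its arguments and ⊗ takes their sum. Working out the expression (((0 ⊕ -1) ⊗ (-3 ⊕ -4)) ⊕ ((4 ⊗ -5) ⊗ (9 ⊕ 9))) gives -5.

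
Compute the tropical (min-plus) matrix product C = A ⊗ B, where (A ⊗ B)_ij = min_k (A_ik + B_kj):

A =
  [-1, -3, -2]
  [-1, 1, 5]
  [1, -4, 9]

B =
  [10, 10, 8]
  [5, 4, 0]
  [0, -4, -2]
A ⊗ B =
  [-2, -6, -4]
  [5, 1, 1]
  [1, 0, -4]

Apply the min-plus product entry-by-entry:
  C[0][0] = min over k of (A[0][0] + B[0][0] = -1 + 10 = 9, A[0][1] + B[1][0] = -3 + 5 = 2, A[0][2] + B[2][0] = -2 + 0 = -2) = -2 (attained at k = 2)
  C[0][1] = min over k of (A[0][0] + B[0][1] = -1 + 10 = 9, A[0][1] + B[1][1] = -3 + 4 = 1, A[0][2] + B[2][1] = -2 + -4 = -6) = -6 (attained at k = 2)
  C[0][2] = min over k of (A[0][0] + B[0][2] = -1 + 8 = 7, A[0][1] + B[1][2] = -3 + 0 = -3, A[0][2] + B[2][2] = -2 + -2 = -4) = -4 (attained at k = 2)
  C[1][0] = min over k of (A[1][0] + B[0][0] = -1 + 10 = 9, A[1][1] + B[1][0] = 1 + 5 = 6, A[1][2] + B[2][0] = 5 + 0 = 5) = 5 (attained at k = 2)
  C[1][1] = min over k of (A[1][0] + B[0][1] = -1 + 10 = 9, A[1][1] + B[1][1] = 1 + 4 = 5, A[1][2] + B[2][1] = 5 + -4 = 1) = 1 (attained at k = 2)
  C[1][2] = min over k of (A[1][0] + B[0][2] = -1 + 8 = 7, A[1][1] + B[1][2] = 1 + 0 = 1, A[1][2] + B[2][2] = 5 + -2 = 3) = 1 (attained at k = 1)
  C[2][0] = min over k of (A[2][0] + B[0][0] = 1 + 10 = 11, A[2][1] + B[1][0] = -4 + 5 = 1, A[2][2] + B[2][0] = 9 + 0 = 9) = 1 (attained at k = 1)
  C[2][1] = min over k of (A[2][0] + B[0][1] = 1 + 10 = 11, A[2][1] + B[1][1] = -4 + 4 = 0, A[2][2] + B[2][1] = 9 + -4 = 5) = 0 (attained at k = 1)
  C[2][2] = min over k of (A[2][0] + B[0][2] = 1 + 8 = 9, A[2][1] + B[1][2] = -4 + 0 = -4, A[2][2] + B[2][2] = 9 + -2 = 7) = -4 (attained at k = 1)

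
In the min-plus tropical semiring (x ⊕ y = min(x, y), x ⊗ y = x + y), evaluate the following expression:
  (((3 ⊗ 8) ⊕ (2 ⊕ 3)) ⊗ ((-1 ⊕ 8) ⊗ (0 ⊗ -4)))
(((3 ⊗ 8) ⊕ (2 ⊕ 3)) ⊗ ((-1 ⊕ 8) ⊗ (0 ⊗ -4))) = -3

Expand innermost to outermost. Recall ⊕ takes the minimum of its arguments and ⊗ takes their sum. Working out the expression (((3 ⊗ 8) ⊕ (2 ⊕ 3)) ⊗ ((-1 ⊕ 8) ⊗ (0 ⊗ -4))) gives -3.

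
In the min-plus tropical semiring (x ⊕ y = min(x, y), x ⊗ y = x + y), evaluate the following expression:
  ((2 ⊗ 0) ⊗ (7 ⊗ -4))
((2 ⊗ 0) ⊗ (7 ⊗ -4)) = 5

Expand innermost to outermost. Recall ⊕ takes the minimum of its arguments and ⊗ takes their sum. Working out the expression ((2 ⊗ 0) ⊗ (7 ⊗ -4)) gives 5.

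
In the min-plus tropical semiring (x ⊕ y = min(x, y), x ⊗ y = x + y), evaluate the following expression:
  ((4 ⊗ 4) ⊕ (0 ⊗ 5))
((4 ⊗ 4) ⊕ (0 ⊗ 5)) = 5

Expand innermost to outermost. Recall ⊕ takes the minimum of its arguments and ⊗ takes their sum. Working out the expression ((4 ⊗ 4) ⊕ (0 ⊗ 5)) gives 5.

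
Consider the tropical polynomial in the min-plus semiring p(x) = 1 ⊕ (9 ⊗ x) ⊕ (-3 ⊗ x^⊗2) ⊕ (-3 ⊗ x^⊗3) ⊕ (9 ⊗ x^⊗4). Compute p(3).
p(3) = 1

A tropical monomial a ⊗ x^⊗i evaluates to a + i · x. Evaluating each term at x = 3:
  Term 0 contributes 1 + 0 · 3 = 1
  Term 1 contributes 9 + 1 · 3 = 12
  Term 2 contributes -3 + 2 · 3 = 3
  Term 3 contributes -3 + 3 · 3 = 6
  Term 4 contributes 9 + 4 · 3 = 21
p(3) = ⊕ of these = min[1, 12, 3, 6, 21] = 1.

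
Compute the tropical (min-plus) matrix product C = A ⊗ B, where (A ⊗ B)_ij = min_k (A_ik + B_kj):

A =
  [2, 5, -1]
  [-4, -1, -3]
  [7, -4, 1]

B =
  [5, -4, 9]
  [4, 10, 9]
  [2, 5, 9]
A ⊗ B =
  [1, -2, 8]
  [-1, -8, 5]
  [0, 3, 5]

Apply the min-plus product entry-by-entry:
  C[0][0] = min over k of (A[0][0] + B[0][0] = 2 + 5 = 7, A[0][1] + B[1][0] = 5 + 4 = 9, A[0][2] + B[2][0] = -1 + 2 = 1) = 1 (attained at k = 2)
  C[0][1] = min over k of (A[0][0] + B[0][1] = 2 + -4 = -2, A[0][1] + B[1][1] = 5 + 10 = 15, A[0][2] + B[2][1] = -1 + 5 = 4) = -2 (attained at k = 0)
  C[0][2] = min over k of (A[0][0] + B[0][2] = 2 + 9 = 11, A[0][1] + B[1][2] = 5 + 9 = 14, A[0][2] + B[2][2] = -1 + 9 = 8) = 8 (attained at k = 2)
  C[1][0] = min over k of (A[1][0] + B[0][0] = -4 + 5 = 1, A[1][1] + B[1][0] = -1 + 4 = 3, A[1][2] + B[2][0] = -3 + 2 = -1) = -1 (attained at k = 2)
  C[1][1] = min over k of (A[1][0] + B[0][1] = -4 + -4 = -8, A[1][1] + B[1][1] = -1 + 10 = 9, A[1][2] + B[2][1] = -3 + 5 = 2) = -8 (attained at k = 0)
  C[1][2] = min over k of (A[1][0] + B[0][2] = -4 + 9 = 5, A[1][1] + B[1][2] = -1 + 9 = 8, A[1][2] + B[2][2] = -3 + 9 = 6) = 5 (attained at k = 0)
  C[2][0] = min over k of (A[2][0] + B[0][0] = 7 + 5 = 12, A[2][1] + B[1][0] = -4 + 4 = 0, A[2][2] + B[2][0] = 1 + 2 = 3) = 0 (attained at k = 1)
  C[2][1] = min over k of (A[2][0] + B[0][1] = 7 + -4 = 3, A[2][1] + B[1][1] = -4 + 10 = 6, A[2][2] + B[2][1] = 1 + 5 = 6) = 3 (attained at k = 0)
  C[2][2] = min over k of (A[2][0] + B[0][2] = 7 + 9 = 16, A[2][1] + B[1][2] = -4 + 9 = 5, A[2][2] + B[2][2] = 1 + 9 = 10) = 5 (attained at k = 1)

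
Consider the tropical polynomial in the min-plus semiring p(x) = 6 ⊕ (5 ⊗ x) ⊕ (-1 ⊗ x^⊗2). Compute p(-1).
p(-1) = -3

A tropical monomial a ⊗ x^⊗i evaluates to a + i · x. Evaluating each term at x = -1:
  Term 0 contributes 6 + 0 · -1 = 6
  Term 1 contributes 5 + 1 · -1 = 4
  Term 2 contributes -1 + 2 · -1 = -3
p(-1) = ⊕ of these = min[6, 4, -3] = -3.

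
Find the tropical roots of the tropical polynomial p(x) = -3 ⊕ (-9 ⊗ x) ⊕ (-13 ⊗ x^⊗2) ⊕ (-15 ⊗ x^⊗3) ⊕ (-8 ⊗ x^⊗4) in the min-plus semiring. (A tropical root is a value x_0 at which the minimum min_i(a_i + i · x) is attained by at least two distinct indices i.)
Roots: {-7, 2, 4, 6}

Each tropical root is a break point of the lower envelope of the lines y = a_i + i · x (there are 5 lines, with slopes 0, 1, ..., 4). Only the lines that attain the minimum somewhere contribute to roots; other lines are dominated. Here the surviving (envelope) indices are i = 4, i = 3, i = 2, i = 1, i = 0.
Intersections between consecutive envelope lines give the roots: for adjacent envelope indices i < j the intersection is x = (a_i − a_j) / (j − i). Reading off the sorted break points: {-7, 2, 4, 6}.
Verification: at each break x_0, at least two indices attain the minimum of min_i(a_i + i · x_0).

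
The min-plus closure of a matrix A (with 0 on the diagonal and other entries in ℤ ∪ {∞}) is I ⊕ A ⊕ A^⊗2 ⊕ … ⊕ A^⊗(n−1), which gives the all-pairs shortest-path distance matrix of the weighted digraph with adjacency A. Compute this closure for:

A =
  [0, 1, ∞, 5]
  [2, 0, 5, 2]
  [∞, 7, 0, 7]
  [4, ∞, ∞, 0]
Closure =
  [0, 1, 6, 3]
  [2, 0, 5, 2]
  [9, 7, 0, 7]
  [4, 5, 10, 0]

This is the Floyd-Warshall all-pairs shortest-path computation. For each intermediate vertex k = 0, 1, …, 3, update dist[i][j] ← min(dist[i][j], dist[i][k] + dist[k][j]). The final matrix gives, for each (i, j), the minimum total weight of any directed path from i to j (possibly empty when i = j).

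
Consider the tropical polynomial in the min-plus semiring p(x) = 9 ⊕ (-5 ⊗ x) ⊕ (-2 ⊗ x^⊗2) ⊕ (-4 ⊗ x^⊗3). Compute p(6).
p(6) = 1

A tropical monomial a ⊗ x^⊗i evaluates to a + i · x. Evaluating each term at x = 6:
  Term 0 contributes 9 + 0 · 6 = 9
  Term 1 contributes -5 + 1 · 6 = 1
  Term 2 contributes -2 + 2 · 6 = 10
  Term 3 contributes -4 + 3 · 6 = 14
p(6) = ⊕ of these = min[9, 1, 10, 14] = 1.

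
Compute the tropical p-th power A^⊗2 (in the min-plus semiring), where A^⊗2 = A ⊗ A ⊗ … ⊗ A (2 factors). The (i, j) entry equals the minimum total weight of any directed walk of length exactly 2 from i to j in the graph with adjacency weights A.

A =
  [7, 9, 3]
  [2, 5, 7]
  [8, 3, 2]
A^⊗2 =
  [11, 6, 5]
  [7, 10, 5]
  [5, 5, 4]

Each entry (A^⊗2)_ij equals the minimum over all length-2 walks i = v_0 → v_1 → … → v_2 = j of Σ_t A[v_t][v_{t+1}]. For example, for (i, j) = (0, 2) we minimise over 3 possible intermediate vertex sequences; the minimum is 5, attained along the walk 0 → 2 → 2.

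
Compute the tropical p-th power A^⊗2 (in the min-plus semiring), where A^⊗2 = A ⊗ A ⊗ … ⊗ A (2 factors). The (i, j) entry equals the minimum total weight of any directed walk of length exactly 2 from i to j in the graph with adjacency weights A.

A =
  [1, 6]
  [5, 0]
A^⊗2 =
  [2, 6]
  [5, 0]

Each entry (A^⊗2)_ij equals the minimum over all length-2 walks i = v_0 → v_1 → … → v_2 = j of Σ_t A[v_t][v_{t+1}]. For example, for (i, j) = (0, 1) we minimise over 2 possible intermediate vertex sequences; the minimum is 6, attained along the walk 0 → 1 → 1.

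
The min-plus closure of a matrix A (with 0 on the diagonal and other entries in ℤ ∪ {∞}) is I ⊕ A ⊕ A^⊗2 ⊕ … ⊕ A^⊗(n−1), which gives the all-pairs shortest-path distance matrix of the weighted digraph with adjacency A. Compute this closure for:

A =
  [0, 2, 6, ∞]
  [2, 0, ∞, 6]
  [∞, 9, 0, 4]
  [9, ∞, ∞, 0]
Closure =
  [0, 2, 6, 8]
  [2, 0, 8, 6]
  [11, 9, 0, 4]
  [9, 11, 15, 0]

This is the Floyd-Warshall all-pairs shortest-path computation. For each intermediate vertex k = 0, 1, …, 3, update dist[i][j] ← min(dist[i][j], dist[i][k] + dist[k][j]). The final matrix gives, for each (i, j), the minimum total weight of any directed path from i to j (possibly empty when i = j).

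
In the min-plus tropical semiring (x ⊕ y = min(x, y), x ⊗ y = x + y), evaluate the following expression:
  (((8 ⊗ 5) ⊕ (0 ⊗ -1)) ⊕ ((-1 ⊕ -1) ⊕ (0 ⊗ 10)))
(((8 ⊗ 5) ⊕ (0 ⊗ -1)) ⊕ ((-1 ⊕ -1) ⊕ (0 ⊗ 10))) = -1

Expand innermost to outermost. Recall ⊕ takes the minimum of its arguments and ⊗ takes their sum. Working out the expression (((8 ⊗ 5) ⊕ (0 ⊗ -1)) ⊕ ((-1 ⊕ -1) ⊕ (0 ⊗ 10))) gives -1.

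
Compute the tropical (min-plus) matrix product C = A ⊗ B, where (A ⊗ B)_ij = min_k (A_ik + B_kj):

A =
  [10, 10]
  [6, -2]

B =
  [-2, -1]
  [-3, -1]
A ⊗ B =
  [7, 9]
  [-5, -3]

Apply the min-plus product entry-by-entry:
  C[0][0] = min over k of (A[0][0] + B[0][0] = 10 + -2 = 8, A[0][1] + B[1][0] = 10 + -3 = 7) = 7 (attained at k = 1)
  C[0][1] = min over k of (A[0][0] + B[0][1] = 10 + -1 = 9, A[0][1] + B[1][1] = 10 + -1 = 9) = 9 (attained at k = 0)
  C[1][0] = min over k of (A[1][0] + B[0][0] = 6 + -2 = 4, A[1][1] + B[1][0] = -2 + -3 = -5) = -5 (attained at k = 1)
  C[1][1] = min over k of (A[1][0] + B[0][1] = 6 + -1 = 5, A[1][1] + B[1][1] = -2 + -1 = -3) = -3 (attained at k = 1)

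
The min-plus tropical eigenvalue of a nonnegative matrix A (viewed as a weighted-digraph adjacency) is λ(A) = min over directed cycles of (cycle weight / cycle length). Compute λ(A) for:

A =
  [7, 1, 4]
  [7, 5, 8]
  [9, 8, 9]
λ(A) = 4

Enumerate directed cycles and compute their means (weight / length). Sample:
  cycle 0 → 0: weight = 7, length = 1, mean = 7/1 ≈ 7.000
  cycle 1 → 1: weight = 5, length = 1, mean = 5/1 ≈ 5.000
  cycle 2 → 2: weight = 9, length = 1, mean = 9/1 ≈ 9.000
  cycle 0 → 1 → 0: weight = 8, length = 2, mean = 8/2 ≈ 4.000
  cycle 0 → 2 → 0: weight = 13, length = 2, mean = 13/2 ≈ 6.500
  cycle 1 → 0 → 1: weight = 8, length = 2, mean = 8/2 ≈ 4.000
Minimum mean = 4.000, attained e.g. along the cycle 0 → 1 → 0 with weight 8 and length 2. So λ(A) = 8/2 = 4.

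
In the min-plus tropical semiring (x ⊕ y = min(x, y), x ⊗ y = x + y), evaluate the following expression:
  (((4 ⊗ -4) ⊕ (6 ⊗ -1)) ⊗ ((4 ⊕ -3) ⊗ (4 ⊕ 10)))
(((4 ⊗ -4) ⊕ (6 ⊗ -1)) ⊗ ((4 ⊕ -3) ⊗ (4 ⊕ 10))) = 1

Expand innermost to outermost. Recall ⊕ takes the minimum of its arguments and ⊗ takes their sum. Working out the expression (((4 ⊗ -4) ⊕ (6 ⊗ -1)) ⊗ ((4 ⊕ -3) ⊗ (4 ⊕ 10))) gives 1.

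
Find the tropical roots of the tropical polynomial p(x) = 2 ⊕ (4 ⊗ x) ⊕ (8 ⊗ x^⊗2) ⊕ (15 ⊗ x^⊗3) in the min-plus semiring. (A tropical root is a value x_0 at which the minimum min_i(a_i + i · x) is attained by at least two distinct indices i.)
Roots: {-7, -4, -2}

Each tropical root is a break point of the lower envelope of the lines y = a_i + i · x (there are 4 lines, with slopes 0, 1, ..., 3). Only the lines that attain the minimum somewhere contribute to roots; other lines are dominated. Here the surviving (envelope) indices are i = 3, i = 2, i = 1, i = 0.
Intersections between consecutive envelope lines give the roots: for adjacent envelope indices i < j the intersection is x = (a_i − a_j) / (j − i). Reading off the sorted break points: {-7, -4, -2}.
Verification: at each break x_0, at least two indices attain the minimum of min_i(a_i + i · x_0).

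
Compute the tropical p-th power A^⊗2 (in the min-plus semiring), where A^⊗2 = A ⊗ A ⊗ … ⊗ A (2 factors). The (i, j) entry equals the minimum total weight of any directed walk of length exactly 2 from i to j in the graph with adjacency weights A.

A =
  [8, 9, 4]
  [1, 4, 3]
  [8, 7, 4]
A^⊗2 =
  [10, 11, 8]
  [5, 8, 5]
  [8, 11, 8]

Each entry (A^⊗2)_ij equals the minimum over all length-2 walks i = v_0 → v_1 → … → v_2 = j of Σ_t A[v_t][v_{t+1}]. For example, for (i, j) = (0, 2) we minimise over 3 possible intermediate vertex sequences; the minimum is 8, attained along the walk 0 → 2 → 2.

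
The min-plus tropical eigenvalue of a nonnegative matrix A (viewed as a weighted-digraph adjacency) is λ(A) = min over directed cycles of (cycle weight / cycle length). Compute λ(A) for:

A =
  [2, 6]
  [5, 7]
λ(A) = 2

Enumerate directed cycles and compute their means (weight / length). Sample:
  cycle 0 → 0: weight = 2, length = 1, mean = 2/1 ≈ 2.000
  cycle 1 → 1: weight = 7, length = 1, mean = 7/1 ≈ 7.000
  cycle 0 → 1 → 0: weight = 11, length = 2, mean = 11/2 ≈ 5.500
  cycle 1 → 0 → 1: weight = 11, length = 2, mean = 11/2 ≈ 5.500
Minimum mean = 2.000, attained e.g. along the cycle 0 → 0 with weight 2 and length 1. So λ(A) = 2/1 = 2.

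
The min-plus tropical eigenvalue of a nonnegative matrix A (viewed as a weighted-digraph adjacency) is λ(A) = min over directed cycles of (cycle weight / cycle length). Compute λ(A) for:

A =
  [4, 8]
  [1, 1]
λ(A) = 1

Enumerate directed cycles and compute their means (weight / length). Sample:
  cycle 0 → 0: weight = 4, length = 1, mean = 4/1 ≈ 4.000
  cycle 1 → 1: weight = 1, length = 1, mean = 1/1 ≈ 1.000
  cycle 0 → 1 → 0: weight = 9, length = 2, mean = 9/2 ≈ 4.500
  cycle 1 → 0 → 1: weight = 9, length = 2, mean = 9/2 ≈ 4.500
Minimum mean = 1.000, attained e.g. along the cycle 1 → 1 with weight 1 and length 1. So λ(A) = 1/1 = 1.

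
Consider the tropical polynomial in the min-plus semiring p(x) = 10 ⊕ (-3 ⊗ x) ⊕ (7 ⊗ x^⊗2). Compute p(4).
p(4) = 1

A tropical monomial a ⊗ x^⊗i evaluates to a + i · x. Evaluating each term at x = 4:
  Term 0 contributes 10 + 0 · 4 = 10
  Term 1 contributes -3 + 1 · 4 = 1
  Term 2 contributes 7 + 2 · 4 = 15
p(4) = ⊕ of these = min[10, 1, 15] = 1.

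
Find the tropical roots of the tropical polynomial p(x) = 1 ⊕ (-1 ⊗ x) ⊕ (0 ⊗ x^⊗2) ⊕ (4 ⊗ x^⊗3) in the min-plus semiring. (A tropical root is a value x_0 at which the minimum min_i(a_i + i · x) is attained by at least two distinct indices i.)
Roots: {-4, -1, 2}

Each tropical root is a break point of the lower envelope of the lines y = a_i + i · x (there are 4 lines, with slopes 0, 1, ..., 3). Only the lines that attain the minimum somewhere contribute to roots; other lines are dominated. Here the surviving (envelope) indices are i = 3, i = 2, i = 1, i = 0.
Intersections between consecutive envelope lines give the roots: for adjacent envelope indices i < j the intersection is x = (a_i − a_j) / (j − i). Reading off the sorted break points: {-4, -1, 2}.
Verification: at each break x_0, at least two indices attain the minimum of min_i(a_i + i · x_0).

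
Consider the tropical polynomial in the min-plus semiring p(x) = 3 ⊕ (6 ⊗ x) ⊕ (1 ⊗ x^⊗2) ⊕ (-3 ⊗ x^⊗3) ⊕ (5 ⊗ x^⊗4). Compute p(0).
p(0) = -3

A tropical monomial a ⊗ x^⊗i evaluates to a + i · x. Evaluating each term at x = 0:
  Term 0 contributes 3 + 0 · 0 = 3
  Term 1 contributes 6 + 1 · 0 = 6
  Term 2 contributes 1 + 2 · 0 = 1
  Term 3 contributes -3 + 3 · 0 = -3
  Term 4 contributes 5 + 4 · 0 = 5
p(0) = ⊕ of these = min[3, 6, 1, -3, 5] = -3.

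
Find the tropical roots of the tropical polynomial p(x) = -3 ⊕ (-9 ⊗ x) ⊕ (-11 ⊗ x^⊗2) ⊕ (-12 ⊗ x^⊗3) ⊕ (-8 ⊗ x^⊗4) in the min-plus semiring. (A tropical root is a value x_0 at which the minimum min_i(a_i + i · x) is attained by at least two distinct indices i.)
Roots: {-4, 1, 2, 6}

Each tropical root is a break point of the lower envelope of the lines y = a_i + i · x (there are 5 lines, with slopes 0, 1, ..., 4). Only the lines that attain the minimum somewhere contribute to roots; other lines are dominated. Here the surviving (envelope) indices are i = 4, i = 3, i = 2, i = 1, i = 0.
Intersections between consecutive envelope lines give the roots: for adjacent envelope indices i < j the intersection is x = (a_i − a_j) / (j − i). Reading off the sorted break points: {-4, 1, 2, 6}.
Verification: at each break x_0, at least two indices attain the minimum of min_i(a_i + i · x_0).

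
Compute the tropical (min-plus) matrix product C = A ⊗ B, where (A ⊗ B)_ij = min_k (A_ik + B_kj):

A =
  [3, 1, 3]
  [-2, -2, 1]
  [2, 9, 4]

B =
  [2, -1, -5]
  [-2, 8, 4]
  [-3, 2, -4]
A ⊗ B =
  [-1, 2, -2]
  [-4, -3, -7]
  [1, 1, -3]

Apply the min-plus product entry-by-entry:
  C[0][0] = min over k of (A[0][0] + B[0][0] = 3 + 2 = 5, A[0][1] + B[1][0] = 1 + -2 = -1, A[0][2] + B[2][0] = 3 + -3 = 0) = -1 (attained at k = 1)
  C[0][1] = min over k of (A[0][0] + B[0][1] = 3 + -1 = 2, A[0][1] + B[1][1] = 1 + 8 = 9, A[0][2] + B[2][1] = 3 + 2 = 5) = 2 (attained at k = 0)
  C[0][2] = min over k of (A[0][0] + B[0][2] = 3 + -5 = -2, A[0][1] + B[1][2] = 1 + 4 = 5, A[0][2] + B[2][2] = 3 + -4 = -1) = -2 (attained at k = 0)
  C[1][0] = min over k of (A[1][0] + B[0][0] = -2 + 2 = 0, A[1][1] + B[1][0] = -2 + -2 = -4, A[1][2] + B[2][0] = 1 + -3 = -2) = -4 (attained at k = 1)
  C[1][1] = min over k of (A[1][0] + B[0][1] = -2 + -1 = -3, A[1][1] + B[1][1] = -2 + 8 = 6, A[1][2] + B[2][1] = 1 + 2 = 3) = -3 (attained at k = 0)
  C[1][2] = min over k of (A[1][0] + B[0][2] = -2 + -5 = -7, A[1][1] + B[1][2] = -2 + 4 = 2, A[1][2] + B[2][2] = 1 + -4 = -3) = -7 (attained at k = 0)
  C[2][0] = min over k of (A[2][0] + B[0][0] = 2 + 2 = 4, A[2][1] + B[1][0] = 9 + -2 = 7, A[2][2] + B[2][0] = 4 + -3 = 1) = 1 (attained at k = 2)
  C[2][1] = min over k of (A[2][0] + B[0][1] = 2 + -1 = 1, A[2][1] + B[1][1] = 9 + 8 = 17, A[2][2] + B[2][1] = 4 + 2 = 6) = 1 (attained at k = 0)
  C[2][2] = min over k of (A[2][0] + B[0][2] = 2 + -5 = -3, A[2][1] + B[1][2] = 9 + 4 = 13, A[2][2] + B[2][2] = 4 + -4 = 0) = -3 (attained at k = 0)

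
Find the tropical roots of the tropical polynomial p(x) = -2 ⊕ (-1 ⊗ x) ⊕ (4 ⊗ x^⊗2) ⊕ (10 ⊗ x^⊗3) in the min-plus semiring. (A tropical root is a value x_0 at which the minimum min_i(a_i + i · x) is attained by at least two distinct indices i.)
Roots: {-6, -5, -1}

Each tropical root is a break point of the lower envelope of the lines y = a_i + i · x (there are 4 lines, with slopes 0, 1, ..., 3). Only the lines that attain the minimum somewhere contribute to roots; other lines are dominated. Here the surviving (envelope) indices are i = 3, i = 2, i = 1, i = 0.
Intersections between consecutive envelope lines give the roots: for adjacent envelope indices i < j the intersection is x = (a_i − a_j) / (j − i). Reading off the sorted break points: {-6, -5, -1}.
Verification: at each break x_0, at least two indices attain the minimum of min_i(a_i + i · x_0).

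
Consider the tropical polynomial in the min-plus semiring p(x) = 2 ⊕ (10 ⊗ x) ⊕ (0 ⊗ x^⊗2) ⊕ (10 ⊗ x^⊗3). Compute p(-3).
p(-3) = -6

A tropical monomial a ⊗ x^⊗i evaluates to a + i · x. Evaluating each term at x = -3:
  Term 0 contributes 2 + 0 · -3 = 2
  Term 1 contributes 10 + 1 · -3 = 7
  Term 2 contributes 0 + 2 · -3 = -6
  Term 3 contributes 10 + 3 · -3 = 1
p(-3) = ⊕ of these = min[2, 7, -6, 1] = -6.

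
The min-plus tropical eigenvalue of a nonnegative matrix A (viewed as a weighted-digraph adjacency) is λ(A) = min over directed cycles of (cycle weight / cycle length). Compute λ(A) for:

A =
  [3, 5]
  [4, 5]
λ(A) = 3

Enumerate directed cycles and compute their means (weight / length). Sample:
  cycle 0 → 0: weight = 3, length = 1, mean = 3/1 ≈ 3.000
  cycle 1 → 1: weight = 5, length = 1, mean = 5/1 ≈ 5.000
  cycle 0 → 1 → 0: weight = 9, length = 2, mean = 9/2 ≈ 4.500
  cycle 1 → 0 → 1: weight = 9, length = 2, mean = 9/2 ≈ 4.500
Minimum mean = 3.000, attained e.g. along the cycle 0 → 0 with weight 3 and length 1. So λ(A) = 3/1 = 3.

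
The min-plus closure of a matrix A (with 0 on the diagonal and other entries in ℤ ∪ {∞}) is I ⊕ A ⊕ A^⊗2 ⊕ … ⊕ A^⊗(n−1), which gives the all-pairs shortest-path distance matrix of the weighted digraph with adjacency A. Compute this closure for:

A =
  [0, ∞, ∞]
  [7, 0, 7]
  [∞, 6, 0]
Closure =
  [0, ∞, ∞]
  [7, 0, 7]
  [13, 6, 0]

This is the Floyd-Warshall all-pairs shortest-path computation. For each intermediate vertex k = 0, 1, …, 2, update dist[i][j] ← min(dist[i][j], dist[i][k] + dist[k][j]). The final matrix gives, for each (i, j), the minimum total weight of any directed path from i to j (possibly empty when i = j).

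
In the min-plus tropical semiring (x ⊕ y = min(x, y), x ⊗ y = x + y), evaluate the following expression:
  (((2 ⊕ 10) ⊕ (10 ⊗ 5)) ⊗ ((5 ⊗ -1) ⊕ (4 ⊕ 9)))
(((2 ⊕ 10) ⊕ (10 ⊗ 5)) ⊗ ((5 ⊗ -1) ⊕ (4 ⊕ 9))) = 6

Expand innermost to outermost. Recall ⊕ takes the minimum of its arguments and ⊗ takes their sum. Working out the expression (((2 ⊕ 10) ⊕ (10 ⊗ 5)) ⊗ ((5 ⊗ -1) ⊕ (4 ⊕ 9))) gives 6.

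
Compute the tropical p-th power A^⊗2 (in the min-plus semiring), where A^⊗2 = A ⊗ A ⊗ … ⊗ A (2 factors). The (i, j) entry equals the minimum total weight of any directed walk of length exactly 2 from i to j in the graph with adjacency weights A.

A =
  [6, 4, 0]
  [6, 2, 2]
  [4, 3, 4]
A^⊗2 =
  [4, 3, 4]
  [6, 4, 4]
  [8, 5, 4]

Each entry (A^⊗2)_ij equals the minimum over all length-2 walks i = v_0 → v_1 → … → v_2 = j of Σ_t A[v_t][v_{t+1}]. For example, for (i, j) = (0, 2) we minimise over 3 possible intermediate vertex sequences; the minimum is 4, attained along the walk 0 → 2 → 2.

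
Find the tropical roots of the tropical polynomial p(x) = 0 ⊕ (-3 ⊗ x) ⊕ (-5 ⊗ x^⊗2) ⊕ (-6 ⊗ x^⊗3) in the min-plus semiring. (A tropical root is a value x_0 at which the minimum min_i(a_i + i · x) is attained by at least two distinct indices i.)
Roots: {1, 2, 3}

Each tropical root is a break point of the lower envelope of the lines y = a_i + i · x (there are 4 lines, with slopes 0, 1, ..., 3). Only the lines that attain the minimum somewhere contribute to roots; other lines are dominated. Here the surviving (envelope) indices are i = 3, i = 2, i = 1, i = 0.
Intersections between consecutive envelope lines give the roots: for adjacent envelope indices i < j the intersection is x = (a_i − a_j) / (j − i). Reading off the sorted break points: {1, 2, 3}.
Verification: at each break x_0, at least two indices attain the minimum of min_i(a_i + i · x_0).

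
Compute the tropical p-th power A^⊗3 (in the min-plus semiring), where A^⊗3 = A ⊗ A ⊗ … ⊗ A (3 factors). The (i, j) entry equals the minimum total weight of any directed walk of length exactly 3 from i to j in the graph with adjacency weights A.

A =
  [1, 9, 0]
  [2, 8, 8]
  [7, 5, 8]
A^⊗3 =
  [3, 6, 2]
  [4, 7, 3]
  [8, 12, 7]

Each entry (A^⊗3)_ij equals the minimum over all length-3 walks i = v_0 → v_1 → … → v_3 = j of Σ_t A[v_t][v_{t+1}]. For example, for (i, j) = (0, 2) we minimise over 9 possible intermediate vertex sequences; the minimum is 2, attained along the walk 0 → 0 → 0 → 2.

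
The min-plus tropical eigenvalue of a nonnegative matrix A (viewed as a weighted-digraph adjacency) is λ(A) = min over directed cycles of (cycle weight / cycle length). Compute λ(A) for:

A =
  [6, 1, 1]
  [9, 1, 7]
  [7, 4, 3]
λ(A) = 1

Enumerate directed cycles and compute their means (weight / length). Sample:
  cycle 0 → 0: weight = 6, length = 1, mean = 6/1 ≈ 6.000
  cycle 1 → 1: weight = 1, length = 1, mean = 1/1 ≈ 1.000
  cycle 2 → 2: weight = 3, length = 1, mean = 3/1 ≈ 3.000
  cycle 0 → 1 → 0: weight = 10, length = 2, mean = 10/2 ≈ 5.000
  cycle 0 → 2 → 0: weight = 8, length = 2, mean = 8/2 ≈ 4.000
  cycle 1 → 0 → 1: weight = 10, length = 2, mean = 10/2 ≈ 5.000
Minimum mean = 1.000, attained e.g. along the cycle 1 → 1 with weight 1 and length 1. So λ(A) = 1/1 = 1.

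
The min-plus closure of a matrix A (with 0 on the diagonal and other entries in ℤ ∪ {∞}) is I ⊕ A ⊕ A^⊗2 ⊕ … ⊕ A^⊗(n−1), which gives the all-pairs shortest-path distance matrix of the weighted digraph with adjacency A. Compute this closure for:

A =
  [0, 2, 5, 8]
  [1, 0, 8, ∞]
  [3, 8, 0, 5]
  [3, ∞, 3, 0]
Closure =
  [0, 2, 5, 8]
  [1, 0, 6, 9]
  [3, 5, 0, 5]
  [3, 5, 3, 0]

This is the Floyd-Warshall all-pairs shortest-path computation. For each intermediate vertex k = 0, 1, …, 3, update dist[i][j] ← min(dist[i][j], dist[i][k] + dist[k][j]). The final matrix gives, for each (i, j), the minimum total weight of any directed path from i to j (possibly empty when i = j).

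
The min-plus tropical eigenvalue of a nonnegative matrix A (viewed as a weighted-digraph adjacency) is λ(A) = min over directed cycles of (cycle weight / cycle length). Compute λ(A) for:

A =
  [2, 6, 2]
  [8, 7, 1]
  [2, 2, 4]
λ(A) = 3/2

Enumerate directed cycles and compute their means (weight / length). Sample:
  cycle 0 → 0: weight = 2, length = 1, mean = 2/1 ≈ 2.000
  cycle 1 → 1: weight = 7, length = 1, mean = 7/1 ≈ 7.000
  cycle 2 → 2: weight = 4, length = 1, mean = 4/1 ≈ 4.000
  cycle 0 → 1 → 0: weight = 14, length = 2, mean = 14/2 ≈ 7.000
  cycle 0 → 2 → 0: weight = 4, length = 2, mean = 4/2 ≈ 2.000
  cycle 1 → 0 → 1: weight = 14, length = 2, mean = 14/2 ≈ 7.000
Minimum mean = 1.500, attained e.g. along the cycle 1 → 2 → 1 with weight 3 and length 2. So λ(A) = 3/2 = 3/2.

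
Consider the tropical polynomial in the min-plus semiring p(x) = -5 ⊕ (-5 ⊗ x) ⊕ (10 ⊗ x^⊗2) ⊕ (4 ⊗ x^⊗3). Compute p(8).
p(8) = -5

A tropical monomial a ⊗ x^⊗i evaluates to a + i · x. Evaluating each term at x = 8:
  Term 0 contributes -5 + 0 · 8 = -5
  Term 1 contributes -5 + 1 · 8 = 3
  Term 2 contributes 10 + 2 · 8 = 26
  Term 3 contributes 4 + 3 · 8 = 28
p(8) = ⊕ of these = min[-5, 3, 26, 28] = -5.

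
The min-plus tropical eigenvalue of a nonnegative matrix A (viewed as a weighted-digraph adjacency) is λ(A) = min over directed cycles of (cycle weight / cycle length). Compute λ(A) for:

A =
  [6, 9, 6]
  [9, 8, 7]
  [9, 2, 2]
λ(A) = 2

Enumerate directed cycles and compute their means (weight / length). Sample:
  cycle 0 → 0: weight = 6, length = 1, mean = 6/1 ≈ 6.000
  cycle 1 → 1: weight = 8, length = 1, mean = 8/1 ≈ 8.000
  cycle 2 → 2: weight = 2, length = 1, mean = 2/1 ≈ 2.000
  cycle 0 → 1 → 0: weight = 18, length = 2, mean = 18/2 ≈ 9.000
  cycle 0 → 2 → 0: weight = 15, length = 2, mean = 15/2 ≈ 7.500
  cycle 1 → 0 → 1: weight = 18, length = 2, mean = 18/2 ≈ 9.000
Minimum mean = 2.000, attained e.g. along the cycle 2 → 2 with weight 2 and length 1. So λ(A) = 2/1 = 2.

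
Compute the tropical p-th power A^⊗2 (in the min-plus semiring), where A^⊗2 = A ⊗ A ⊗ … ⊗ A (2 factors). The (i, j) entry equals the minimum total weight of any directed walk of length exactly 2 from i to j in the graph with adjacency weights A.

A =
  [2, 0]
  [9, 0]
A^⊗2 =
  [4, 0]
  [9, 0]

Each entry (A^⊗2)_ij equals the minimum over all length-2 walks i = v_0 → v_1 → … → v_2 = j of Σ_t A[v_t][v_{t+1}]. For example, for (i, j) = (0, 1) we minimise over 2 possible intermediate vertex sequences; the minimum is 0, attained along the walk 0 → 1 → 1.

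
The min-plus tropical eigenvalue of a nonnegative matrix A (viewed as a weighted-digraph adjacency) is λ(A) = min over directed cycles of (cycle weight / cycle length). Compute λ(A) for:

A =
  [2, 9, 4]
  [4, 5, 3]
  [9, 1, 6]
λ(A) = 2

Enumerate directed cycles and compute their means (weight / length). Sample:
  cycle 0 → 0: weight = 2, length = 1, mean = 2/1 ≈ 2.000
  cycle 1 → 1: weight = 5, length = 1, mean = 5/1 ≈ 5.000
  cycle 2 → 2: weight = 6, length = 1, mean = 6/1 ≈ 6.000
  cycle 0 → 1 → 0: weight = 13, length = 2, mean = 13/2 ≈ 6.500
  cycle 0 → 2 → 0: weight = 13, length = 2, mean = 13/2 ≈ 6.500
  cycle 1 → 0 → 1: weight = 13, length = 2, mean = 13/2 ≈ 6.500
Minimum mean = 2.000, attained e.g. along the cycle 0 → 0 with weight 2 and length 1. So λ(A) = 2/1 = 2.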